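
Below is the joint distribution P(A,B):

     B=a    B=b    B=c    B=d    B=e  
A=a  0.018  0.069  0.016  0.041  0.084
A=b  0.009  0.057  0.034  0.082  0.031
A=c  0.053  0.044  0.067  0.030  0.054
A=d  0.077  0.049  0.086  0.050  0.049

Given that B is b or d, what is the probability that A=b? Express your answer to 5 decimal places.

P(B=b) = 0.069 + 0.057 + 0.044 + 0.049 = 0.219.
P(B=d) = 0.041 + 0.082 + 0.030 + 0.050 = 0.203.
P(B ∈ {b, d}) = 0.219 + 0.203 = 0.422; P(A=b, B ∈ {b, d}) = 0.057 + 0.082 = 0.139.
P(A=b | B ∈ {b, d}) = 0.139/0.422 = 0.32938.

0.32938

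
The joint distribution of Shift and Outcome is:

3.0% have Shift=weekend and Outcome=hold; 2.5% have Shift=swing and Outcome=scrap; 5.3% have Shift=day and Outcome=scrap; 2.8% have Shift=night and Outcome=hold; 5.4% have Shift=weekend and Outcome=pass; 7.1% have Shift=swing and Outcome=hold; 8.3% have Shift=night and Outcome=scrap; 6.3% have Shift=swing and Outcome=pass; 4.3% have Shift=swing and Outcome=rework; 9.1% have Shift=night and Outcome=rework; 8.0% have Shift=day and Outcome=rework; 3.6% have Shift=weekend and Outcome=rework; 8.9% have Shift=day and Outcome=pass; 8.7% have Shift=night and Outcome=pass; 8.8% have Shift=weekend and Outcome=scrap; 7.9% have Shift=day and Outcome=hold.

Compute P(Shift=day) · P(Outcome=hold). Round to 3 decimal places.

0.063

P(Shift=day) = 0.089 + 0.080 + 0.053 + 0.079 = 0.301.
P(Outcome=hold) = 0.079 + 0.071 + 0.028 + 0.030 = 0.208.
Product: 0.301 × 0.208 = 0.063.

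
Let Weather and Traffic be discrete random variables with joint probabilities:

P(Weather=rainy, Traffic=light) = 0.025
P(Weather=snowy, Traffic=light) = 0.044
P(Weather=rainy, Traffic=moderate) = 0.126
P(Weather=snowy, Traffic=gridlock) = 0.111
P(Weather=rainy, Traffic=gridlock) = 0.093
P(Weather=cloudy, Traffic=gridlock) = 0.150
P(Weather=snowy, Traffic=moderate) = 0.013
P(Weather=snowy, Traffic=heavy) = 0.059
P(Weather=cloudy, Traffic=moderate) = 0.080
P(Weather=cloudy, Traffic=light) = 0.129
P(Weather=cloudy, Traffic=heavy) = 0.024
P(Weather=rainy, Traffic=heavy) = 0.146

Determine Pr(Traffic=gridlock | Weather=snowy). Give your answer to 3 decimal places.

0.489

P(Weather=snowy) = 0.044 + 0.013 + 0.059 + 0.111 = 0.227.
P(Traffic=gridlock | Weather=snowy) = 0.111/0.227 = 0.489.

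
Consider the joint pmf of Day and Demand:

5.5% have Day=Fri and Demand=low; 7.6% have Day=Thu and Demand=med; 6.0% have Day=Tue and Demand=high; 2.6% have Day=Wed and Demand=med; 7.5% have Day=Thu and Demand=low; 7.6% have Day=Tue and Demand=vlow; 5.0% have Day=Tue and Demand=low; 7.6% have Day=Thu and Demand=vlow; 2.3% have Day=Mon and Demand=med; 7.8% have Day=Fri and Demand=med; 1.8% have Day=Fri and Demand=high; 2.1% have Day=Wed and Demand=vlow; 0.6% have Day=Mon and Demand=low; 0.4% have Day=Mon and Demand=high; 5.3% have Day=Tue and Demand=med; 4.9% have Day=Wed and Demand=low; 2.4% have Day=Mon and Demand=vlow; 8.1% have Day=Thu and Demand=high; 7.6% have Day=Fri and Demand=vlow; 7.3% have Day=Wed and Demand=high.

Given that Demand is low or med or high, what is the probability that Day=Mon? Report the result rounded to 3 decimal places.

P(Demand=low) = 0.006 + 0.050 + 0.049 + 0.075 + 0.055 = 0.235.
P(Demand=med) = 0.023 + 0.053 + 0.026 + 0.076 + 0.078 = 0.256.
P(Demand=high) = 0.004 + 0.060 + 0.073 + 0.081 + 0.018 = 0.236.
P(Demand ∈ {low, med, high}) = 0.235 + 0.256 + 0.236 = 0.727; P(Day=Mon, Demand ∈ {low, med, high}) = 0.006 + 0.023 + 0.004 = 0.033.
P(Day=Mon | Demand ∈ {low, med, high}) = 0.033/0.727 = 0.045.

0.045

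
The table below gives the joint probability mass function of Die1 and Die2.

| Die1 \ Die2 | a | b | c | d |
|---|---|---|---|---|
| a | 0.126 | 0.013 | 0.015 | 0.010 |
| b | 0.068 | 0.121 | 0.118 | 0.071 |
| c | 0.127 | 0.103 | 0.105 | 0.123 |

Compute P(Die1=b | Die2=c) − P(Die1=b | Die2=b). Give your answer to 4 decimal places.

P(Die2=c) = 0.015 + 0.118 + 0.105 = 0.238; P(Die1=b | Die2=c) = 0.118/0.238 = 0.49580.
P(Die2=b) = 0.013 + 0.121 + 0.103 = 0.237; P(Die1=b | Die2=b) = 0.121/0.237 = 0.51055.
Difference = -0.0148.

-0.0148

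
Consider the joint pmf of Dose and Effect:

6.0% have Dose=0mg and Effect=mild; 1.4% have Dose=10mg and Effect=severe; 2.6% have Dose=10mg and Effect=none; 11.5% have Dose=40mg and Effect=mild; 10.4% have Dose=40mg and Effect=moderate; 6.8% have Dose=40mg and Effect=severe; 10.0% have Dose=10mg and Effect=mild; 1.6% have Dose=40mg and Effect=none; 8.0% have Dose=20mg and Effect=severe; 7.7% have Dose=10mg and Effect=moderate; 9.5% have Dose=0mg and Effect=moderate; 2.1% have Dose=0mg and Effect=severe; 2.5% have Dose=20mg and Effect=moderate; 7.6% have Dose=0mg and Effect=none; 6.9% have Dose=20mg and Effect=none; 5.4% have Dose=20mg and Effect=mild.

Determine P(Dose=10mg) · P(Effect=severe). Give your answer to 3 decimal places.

0.040

P(Dose=10mg) = 0.026 + 0.100 + 0.077 + 0.014 = 0.217.
P(Effect=severe) = 0.021 + 0.014 + 0.080 + 0.068 = 0.183.
Product: 0.217 × 0.183 = 0.040.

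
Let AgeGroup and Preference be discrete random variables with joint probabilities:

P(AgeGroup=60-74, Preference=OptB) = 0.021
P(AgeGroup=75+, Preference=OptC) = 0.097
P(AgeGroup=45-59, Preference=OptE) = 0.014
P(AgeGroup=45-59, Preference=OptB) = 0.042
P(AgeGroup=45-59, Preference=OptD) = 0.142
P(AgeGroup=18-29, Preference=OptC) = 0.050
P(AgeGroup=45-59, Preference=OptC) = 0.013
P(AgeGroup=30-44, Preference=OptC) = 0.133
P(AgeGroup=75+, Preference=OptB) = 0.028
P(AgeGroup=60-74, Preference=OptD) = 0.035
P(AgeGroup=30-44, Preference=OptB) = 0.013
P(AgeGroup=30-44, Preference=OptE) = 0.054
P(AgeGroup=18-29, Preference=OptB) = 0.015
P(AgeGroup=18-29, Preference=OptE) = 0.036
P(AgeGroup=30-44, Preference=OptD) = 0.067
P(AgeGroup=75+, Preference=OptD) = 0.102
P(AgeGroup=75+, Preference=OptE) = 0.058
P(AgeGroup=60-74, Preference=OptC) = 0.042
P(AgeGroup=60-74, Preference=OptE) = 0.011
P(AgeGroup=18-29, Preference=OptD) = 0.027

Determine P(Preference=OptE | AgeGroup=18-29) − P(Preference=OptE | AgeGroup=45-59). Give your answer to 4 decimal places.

P(AgeGroup=18-29) = 0.015 + 0.050 + 0.027 + 0.036 = 0.128; P(Preference=OptE | AgeGroup=18-29) = 0.036/0.128 = 0.28125.
P(AgeGroup=45-59) = 0.042 + 0.013 + 0.142 + 0.014 = 0.211; P(Preference=OptE | AgeGroup=45-59) = 0.014/0.211 = 0.06635.
Difference = 0.2149.

0.2149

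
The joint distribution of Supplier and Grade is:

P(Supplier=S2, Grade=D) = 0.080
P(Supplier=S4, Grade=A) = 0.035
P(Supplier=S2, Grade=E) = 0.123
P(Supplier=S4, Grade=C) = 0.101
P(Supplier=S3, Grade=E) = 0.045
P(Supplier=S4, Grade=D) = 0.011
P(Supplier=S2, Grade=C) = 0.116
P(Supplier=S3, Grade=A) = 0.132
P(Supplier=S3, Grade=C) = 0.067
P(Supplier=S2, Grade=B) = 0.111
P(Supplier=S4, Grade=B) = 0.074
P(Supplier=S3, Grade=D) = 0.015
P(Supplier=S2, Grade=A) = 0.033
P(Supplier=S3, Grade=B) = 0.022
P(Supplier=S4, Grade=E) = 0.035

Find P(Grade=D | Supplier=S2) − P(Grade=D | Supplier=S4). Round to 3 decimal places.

0.130

P(Supplier=S2) = 0.033 + 0.111 + 0.116 + 0.080 + 0.123 = 0.463; P(Grade=D | Supplier=S2) = 0.080/0.463 = 0.1728.
P(Supplier=S4) = 0.035 + 0.074 + 0.101 + 0.011 + 0.035 = 0.256; P(Grade=D | Supplier=S4) = 0.011/0.256 = 0.0430.
Difference = 0.130.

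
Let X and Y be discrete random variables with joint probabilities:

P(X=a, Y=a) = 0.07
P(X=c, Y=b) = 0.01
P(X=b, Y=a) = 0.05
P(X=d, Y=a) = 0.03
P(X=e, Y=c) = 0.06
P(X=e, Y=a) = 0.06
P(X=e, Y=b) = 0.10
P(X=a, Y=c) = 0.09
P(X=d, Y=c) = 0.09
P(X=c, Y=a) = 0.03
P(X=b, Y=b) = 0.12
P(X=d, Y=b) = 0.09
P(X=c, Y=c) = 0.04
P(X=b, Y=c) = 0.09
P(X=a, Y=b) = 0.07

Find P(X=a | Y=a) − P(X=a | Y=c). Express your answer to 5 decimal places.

P(Y=a) = 0.07 + 0.05 + 0.03 + 0.03 + 0.06 = 0.24; P(X=a | Y=a) = 0.07/0.24 = 0.291667.
P(Y=c) = 0.09 + 0.09 + 0.04 + 0.09 + 0.06 = 0.37; P(X=a | Y=c) = 0.09/0.37 = 0.243243.
Difference = 0.04842.

0.04842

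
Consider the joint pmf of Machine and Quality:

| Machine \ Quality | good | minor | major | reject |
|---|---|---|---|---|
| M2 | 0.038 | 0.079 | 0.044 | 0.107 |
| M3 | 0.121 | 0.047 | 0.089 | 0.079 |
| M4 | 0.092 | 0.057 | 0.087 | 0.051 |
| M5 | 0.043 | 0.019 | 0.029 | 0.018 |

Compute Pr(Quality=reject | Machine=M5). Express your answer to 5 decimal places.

0.16514

P(Machine=M5) = 0.043 + 0.019 + 0.029 + 0.018 = 0.109.
P(Quality=reject | Machine=M5) = 0.018/0.109 = 0.16514.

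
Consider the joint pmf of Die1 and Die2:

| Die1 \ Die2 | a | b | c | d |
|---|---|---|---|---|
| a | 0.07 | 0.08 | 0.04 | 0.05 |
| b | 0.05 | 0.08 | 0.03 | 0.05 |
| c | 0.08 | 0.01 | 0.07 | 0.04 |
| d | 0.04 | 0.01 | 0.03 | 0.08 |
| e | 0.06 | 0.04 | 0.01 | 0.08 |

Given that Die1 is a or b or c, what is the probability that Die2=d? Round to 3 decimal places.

0.215

P(Die1=a) = 0.07 + 0.08 + 0.04 + 0.05 = 0.24.
P(Die1=b) = 0.05 + 0.08 + 0.03 + 0.05 = 0.21.
P(Die1=c) = 0.08 + 0.01 + 0.07 + 0.04 = 0.20.
P(Die1 ∈ {a, b, c}) = 0.24 + 0.21 + 0.20 = 0.65; P(Die2=d, Die1 ∈ {a, b, c}) = 0.05 + 0.05 + 0.04 = 0.14.
P(Die2=d | Die1 ∈ {a, b, c}) = 0.14/0.65 = 0.215.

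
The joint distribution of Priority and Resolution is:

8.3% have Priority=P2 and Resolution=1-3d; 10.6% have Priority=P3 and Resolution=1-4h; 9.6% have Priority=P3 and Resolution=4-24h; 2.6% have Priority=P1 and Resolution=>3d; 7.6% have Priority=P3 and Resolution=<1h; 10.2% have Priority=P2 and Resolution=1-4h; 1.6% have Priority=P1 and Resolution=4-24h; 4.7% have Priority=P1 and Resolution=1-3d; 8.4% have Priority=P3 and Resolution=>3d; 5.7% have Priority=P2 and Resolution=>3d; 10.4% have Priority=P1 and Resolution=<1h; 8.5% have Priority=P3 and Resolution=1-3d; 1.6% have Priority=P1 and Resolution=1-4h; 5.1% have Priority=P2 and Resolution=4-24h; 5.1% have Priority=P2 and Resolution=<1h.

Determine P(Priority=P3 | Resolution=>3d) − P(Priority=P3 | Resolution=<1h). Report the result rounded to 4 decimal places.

0.1740

P(Resolution=>3d) = 0.026 + 0.057 + 0.084 = 0.167; P(Priority=P3 | Resolution=>3d) = 0.084/0.167 = 0.50299.
P(Resolution=<1h) = 0.104 + 0.051 + 0.076 = 0.231; P(Priority=P3 | Resolution=<1h) = 0.076/0.231 = 0.32900.
Difference = 0.1740.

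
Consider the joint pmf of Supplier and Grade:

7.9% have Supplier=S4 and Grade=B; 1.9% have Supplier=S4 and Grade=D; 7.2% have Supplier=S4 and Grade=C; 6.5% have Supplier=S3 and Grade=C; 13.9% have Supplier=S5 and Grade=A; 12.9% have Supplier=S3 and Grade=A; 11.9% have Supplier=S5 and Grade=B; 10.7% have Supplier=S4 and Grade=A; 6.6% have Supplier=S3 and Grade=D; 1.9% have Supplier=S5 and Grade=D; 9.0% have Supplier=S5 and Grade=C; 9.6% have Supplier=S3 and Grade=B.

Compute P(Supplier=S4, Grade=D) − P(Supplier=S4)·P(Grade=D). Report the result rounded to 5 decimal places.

P(Supplier=S4) = 0.107 + 0.079 + 0.072 + 0.019 = 0.277.
P(Grade=D) = 0.066 + 0.019 + 0.019 = 0.104.
P(Supplier=S4, Grade=D) − P(Supplier=S4)P(Grade=D) = 0.019 − 0.277×0.104 = -0.00981.

-0.00981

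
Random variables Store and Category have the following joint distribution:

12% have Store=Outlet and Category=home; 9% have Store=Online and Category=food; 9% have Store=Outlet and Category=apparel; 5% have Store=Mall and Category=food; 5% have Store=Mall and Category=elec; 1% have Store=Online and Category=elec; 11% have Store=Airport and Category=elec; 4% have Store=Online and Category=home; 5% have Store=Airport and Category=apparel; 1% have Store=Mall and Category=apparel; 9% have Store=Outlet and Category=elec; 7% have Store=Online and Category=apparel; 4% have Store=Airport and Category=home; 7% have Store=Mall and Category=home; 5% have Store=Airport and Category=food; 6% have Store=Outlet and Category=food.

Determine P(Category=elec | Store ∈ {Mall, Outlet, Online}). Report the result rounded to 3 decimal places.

P(Store=Mall) = 0.05 + 0.01 + 0.05 + 0.07 = 0.18.
P(Store=Outlet) = 0.06 + 0.09 + 0.09 + 0.12 = 0.36.
P(Store=Online) = 0.09 + 0.07 + 0.01 + 0.04 = 0.21.
P(Store ∈ {Mall, Outlet, Online}) = 0.18 + 0.36 + 0.21 = 0.75; P(Category=elec, Store ∈ {Mall, Outlet, Online}) = 0.05 + 0.09 + 0.01 = 0.15.
P(Category=elec | Store ∈ {Mall, Outlet, Online}) = 0.15/0.75 = 0.200.

0.200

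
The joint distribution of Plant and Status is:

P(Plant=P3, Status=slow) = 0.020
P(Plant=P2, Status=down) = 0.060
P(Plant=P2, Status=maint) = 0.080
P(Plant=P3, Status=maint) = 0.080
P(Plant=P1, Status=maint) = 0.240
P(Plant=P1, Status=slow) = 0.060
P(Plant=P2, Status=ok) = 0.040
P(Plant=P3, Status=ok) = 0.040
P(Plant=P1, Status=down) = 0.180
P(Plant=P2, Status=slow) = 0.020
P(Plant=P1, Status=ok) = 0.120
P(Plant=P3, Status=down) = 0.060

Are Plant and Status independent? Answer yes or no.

yes

Every cell satisfies P(Plant,Status) = P(Plant)·P(Status). For instance P(Plant=P1) = 0.600, P(Status=ok) = 0.200, and 0.600×0.200 = 0.120 matches the joint entry. So Plant and Status are independent.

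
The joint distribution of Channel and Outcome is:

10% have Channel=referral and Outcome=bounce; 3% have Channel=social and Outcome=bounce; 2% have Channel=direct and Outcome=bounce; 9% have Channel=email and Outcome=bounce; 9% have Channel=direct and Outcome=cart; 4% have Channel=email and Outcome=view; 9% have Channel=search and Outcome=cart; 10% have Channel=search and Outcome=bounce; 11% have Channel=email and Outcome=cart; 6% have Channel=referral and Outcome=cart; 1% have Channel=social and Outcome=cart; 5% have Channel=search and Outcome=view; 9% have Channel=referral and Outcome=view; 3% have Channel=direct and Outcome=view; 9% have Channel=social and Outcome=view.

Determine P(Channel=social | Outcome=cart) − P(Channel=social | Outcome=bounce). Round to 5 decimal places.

P(Outcome=cart) = 0.11 + 0.09 + 0.01 + 0.09 + 0.06 = 0.36; P(Channel=social | Outcome=cart) = 0.01/0.36 = 0.027778.
P(Outcome=bounce) = 0.09 + 0.10 + 0.03 + 0.02 + 0.10 = 0.34; P(Channel=social | Outcome=bounce) = 0.03/0.34 = 0.088235.
Difference = -0.06046.

-0.06046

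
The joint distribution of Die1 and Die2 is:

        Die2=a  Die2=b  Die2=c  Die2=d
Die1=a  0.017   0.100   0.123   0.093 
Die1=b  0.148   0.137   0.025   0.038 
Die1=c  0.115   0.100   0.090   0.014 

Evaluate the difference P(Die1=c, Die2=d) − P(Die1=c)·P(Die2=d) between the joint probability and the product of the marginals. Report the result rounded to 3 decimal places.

P(Die1=c) = 0.115 + 0.100 + 0.090 + 0.014 = 0.319.
P(Die2=d) = 0.093 + 0.038 + 0.014 = 0.145.
P(Die1=c, Die2=d) − P(Die1=c)P(Die2=d) = 0.014 − 0.319×0.145 = -0.032.

-0.032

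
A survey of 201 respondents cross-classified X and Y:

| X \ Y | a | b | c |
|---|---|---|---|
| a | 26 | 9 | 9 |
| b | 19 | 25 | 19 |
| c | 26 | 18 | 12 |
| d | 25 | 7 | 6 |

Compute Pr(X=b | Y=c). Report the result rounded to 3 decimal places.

Total with Y=c: 9 + 19 + 12 + 6 = 46.
P(X=b | Y=c) = 19/46 = 0.413.

0.413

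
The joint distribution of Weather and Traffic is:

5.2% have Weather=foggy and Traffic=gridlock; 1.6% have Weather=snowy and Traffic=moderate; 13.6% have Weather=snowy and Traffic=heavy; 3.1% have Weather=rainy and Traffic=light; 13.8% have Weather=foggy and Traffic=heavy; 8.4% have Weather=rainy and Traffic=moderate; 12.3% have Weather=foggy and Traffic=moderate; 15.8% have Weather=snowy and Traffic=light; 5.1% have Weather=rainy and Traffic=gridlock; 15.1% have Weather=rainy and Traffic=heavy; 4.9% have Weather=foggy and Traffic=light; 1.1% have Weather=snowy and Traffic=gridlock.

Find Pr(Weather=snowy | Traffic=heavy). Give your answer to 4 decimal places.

P(Traffic=heavy) = 0.151 + 0.136 + 0.138 = 0.425.
P(Weather=snowy | Traffic=heavy) = 0.136/0.425 = 0.3200.

0.3200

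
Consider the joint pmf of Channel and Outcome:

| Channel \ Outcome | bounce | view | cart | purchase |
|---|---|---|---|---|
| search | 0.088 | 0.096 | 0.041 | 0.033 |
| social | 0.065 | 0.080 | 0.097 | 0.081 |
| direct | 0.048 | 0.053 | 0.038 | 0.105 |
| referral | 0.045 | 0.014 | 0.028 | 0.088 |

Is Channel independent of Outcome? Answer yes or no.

no

P(Channel=search) = 0.258 and P(Outcome=purchase) = 0.307, so their product is 0.07921, but P(Channel=search, Outcome=purchase) = 0.033. Since these differ, Channel and Outcome are not independent.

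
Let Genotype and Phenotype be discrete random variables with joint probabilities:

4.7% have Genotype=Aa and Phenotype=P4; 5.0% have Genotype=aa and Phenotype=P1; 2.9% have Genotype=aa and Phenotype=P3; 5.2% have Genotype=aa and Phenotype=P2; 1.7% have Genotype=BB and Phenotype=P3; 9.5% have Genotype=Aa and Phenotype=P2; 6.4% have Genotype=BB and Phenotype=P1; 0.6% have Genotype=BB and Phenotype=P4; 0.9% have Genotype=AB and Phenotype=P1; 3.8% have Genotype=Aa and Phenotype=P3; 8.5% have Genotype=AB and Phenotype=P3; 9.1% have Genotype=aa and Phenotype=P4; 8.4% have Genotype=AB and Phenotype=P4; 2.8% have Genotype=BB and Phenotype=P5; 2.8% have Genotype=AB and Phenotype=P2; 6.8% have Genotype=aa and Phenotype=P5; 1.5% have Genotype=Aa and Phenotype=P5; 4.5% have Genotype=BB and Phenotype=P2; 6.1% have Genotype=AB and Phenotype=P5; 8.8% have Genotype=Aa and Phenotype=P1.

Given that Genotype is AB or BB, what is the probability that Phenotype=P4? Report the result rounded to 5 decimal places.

P(Genotype=AB) = 0.009 + 0.028 + 0.085 + 0.084 + 0.061 = 0.267.
P(Genotype=BB) = 0.064 + 0.045 + 0.017 + 0.006 + 0.028 = 0.160.
P(Genotype ∈ {AB, BB}) = 0.267 + 0.160 = 0.427; P(Phenotype=P4, Genotype ∈ {AB, BB}) = 0.084 + 0.006 = 0.090.
P(Phenotype=P4 | Genotype ∈ {AB, BB}) = 0.090/0.427 = 0.21077.

0.21077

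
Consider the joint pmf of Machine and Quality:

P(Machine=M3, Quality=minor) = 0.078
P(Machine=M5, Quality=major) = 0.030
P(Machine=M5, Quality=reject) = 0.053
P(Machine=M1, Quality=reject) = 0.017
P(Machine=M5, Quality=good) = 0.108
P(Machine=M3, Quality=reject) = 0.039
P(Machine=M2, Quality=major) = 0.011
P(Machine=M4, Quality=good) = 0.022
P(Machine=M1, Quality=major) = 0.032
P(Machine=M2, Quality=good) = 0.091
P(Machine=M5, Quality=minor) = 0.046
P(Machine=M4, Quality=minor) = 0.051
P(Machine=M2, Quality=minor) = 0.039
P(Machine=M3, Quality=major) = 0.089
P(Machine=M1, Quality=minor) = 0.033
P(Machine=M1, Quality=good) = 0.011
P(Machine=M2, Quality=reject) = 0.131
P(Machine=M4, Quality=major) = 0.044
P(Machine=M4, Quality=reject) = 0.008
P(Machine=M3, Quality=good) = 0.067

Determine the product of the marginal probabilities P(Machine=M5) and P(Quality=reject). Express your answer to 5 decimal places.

0.05878

P(Machine=M5) = 0.108 + 0.046 + 0.030 + 0.053 = 0.237.
P(Quality=reject) = 0.017 + 0.131 + 0.039 + 0.008 + 0.053 = 0.248.
Product: 0.237 × 0.248 = 0.05878.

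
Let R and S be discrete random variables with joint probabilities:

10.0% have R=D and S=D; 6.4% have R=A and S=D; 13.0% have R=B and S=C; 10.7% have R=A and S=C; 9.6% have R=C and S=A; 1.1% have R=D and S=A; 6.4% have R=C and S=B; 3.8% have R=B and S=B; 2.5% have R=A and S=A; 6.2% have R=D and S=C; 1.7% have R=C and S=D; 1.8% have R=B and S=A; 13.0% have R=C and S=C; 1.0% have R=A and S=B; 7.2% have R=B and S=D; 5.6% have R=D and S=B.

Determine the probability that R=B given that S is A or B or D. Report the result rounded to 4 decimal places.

0.2242

P(S=A) = 0.025 + 0.018 + 0.096 + 0.011 = 0.150.
P(S=B) = 0.010 + 0.038 + 0.064 + 0.056 = 0.168.
P(S=D) = 0.064 + 0.072 + 0.017 + 0.100 = 0.253.
P(S ∈ {A, B, D}) = 0.150 + 0.168 + 0.253 = 0.571; P(R=B, S ∈ {A, B, D}) = 0.018 + 0.038 + 0.072 = 0.128.
P(R=B | S ∈ {A, B, D}) = 0.128/0.571 = 0.2242.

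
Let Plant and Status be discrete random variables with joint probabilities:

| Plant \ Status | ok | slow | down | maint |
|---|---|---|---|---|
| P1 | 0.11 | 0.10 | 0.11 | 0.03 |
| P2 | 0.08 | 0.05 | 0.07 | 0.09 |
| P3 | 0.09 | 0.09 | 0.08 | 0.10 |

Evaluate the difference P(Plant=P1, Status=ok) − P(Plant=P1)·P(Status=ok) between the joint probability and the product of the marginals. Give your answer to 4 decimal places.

0.0120

P(Plant=P1) = 0.11 + 0.10 + 0.11 + 0.03 = 0.35.
P(Status=ok) = 0.11 + 0.08 + 0.09 = 0.28.
P(Plant=P1, Status=ok) − P(Plant=P1)P(Status=ok) = 0.11 − 0.35×0.28 = 0.0120.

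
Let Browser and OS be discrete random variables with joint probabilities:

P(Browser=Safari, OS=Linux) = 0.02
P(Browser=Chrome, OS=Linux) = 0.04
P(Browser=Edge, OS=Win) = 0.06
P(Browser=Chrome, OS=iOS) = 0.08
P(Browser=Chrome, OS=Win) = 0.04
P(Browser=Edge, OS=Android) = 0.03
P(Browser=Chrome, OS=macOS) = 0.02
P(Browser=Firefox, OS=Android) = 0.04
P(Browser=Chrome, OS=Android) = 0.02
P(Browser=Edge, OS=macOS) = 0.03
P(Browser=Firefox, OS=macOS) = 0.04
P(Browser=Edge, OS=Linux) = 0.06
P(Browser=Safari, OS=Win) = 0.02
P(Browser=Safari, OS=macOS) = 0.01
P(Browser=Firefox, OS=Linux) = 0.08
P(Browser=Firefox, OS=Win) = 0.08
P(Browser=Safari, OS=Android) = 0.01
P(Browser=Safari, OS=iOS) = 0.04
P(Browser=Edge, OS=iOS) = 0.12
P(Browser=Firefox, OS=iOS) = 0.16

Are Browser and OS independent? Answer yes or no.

Every cell satisfies P(Browser,OS) = P(Browser)·P(OS). For instance P(Browser=Firefox) = 0.40, P(OS=macOS) = 0.10, and 0.40×0.10 = 0.04 matches the joint entry. So Browser and OS are independent.

yes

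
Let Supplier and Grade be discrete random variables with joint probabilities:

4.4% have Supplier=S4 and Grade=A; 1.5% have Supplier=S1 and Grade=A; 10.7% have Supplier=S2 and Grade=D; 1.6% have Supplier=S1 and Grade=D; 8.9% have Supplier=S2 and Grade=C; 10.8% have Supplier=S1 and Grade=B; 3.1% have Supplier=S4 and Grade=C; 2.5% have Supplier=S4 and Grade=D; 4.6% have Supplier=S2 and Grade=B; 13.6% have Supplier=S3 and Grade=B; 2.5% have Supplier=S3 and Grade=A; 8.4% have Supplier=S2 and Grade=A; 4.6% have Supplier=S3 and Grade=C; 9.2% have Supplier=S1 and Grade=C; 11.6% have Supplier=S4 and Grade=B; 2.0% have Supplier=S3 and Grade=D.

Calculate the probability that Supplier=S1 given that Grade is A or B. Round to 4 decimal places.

P(Grade=A) = 0.015 + 0.084 + 0.025 + 0.044 = 0.168.
P(Grade=B) = 0.108 + 0.046 + 0.136 + 0.116 = 0.406.
P(Grade ∈ {A, B}) = 0.168 + 0.406 = 0.574; P(Supplier=S1, Grade ∈ {A, B}) = 0.015 + 0.108 = 0.123.
P(Supplier=S1 | Grade ∈ {A, B}) = 0.123/0.574 = 0.2143.

0.2143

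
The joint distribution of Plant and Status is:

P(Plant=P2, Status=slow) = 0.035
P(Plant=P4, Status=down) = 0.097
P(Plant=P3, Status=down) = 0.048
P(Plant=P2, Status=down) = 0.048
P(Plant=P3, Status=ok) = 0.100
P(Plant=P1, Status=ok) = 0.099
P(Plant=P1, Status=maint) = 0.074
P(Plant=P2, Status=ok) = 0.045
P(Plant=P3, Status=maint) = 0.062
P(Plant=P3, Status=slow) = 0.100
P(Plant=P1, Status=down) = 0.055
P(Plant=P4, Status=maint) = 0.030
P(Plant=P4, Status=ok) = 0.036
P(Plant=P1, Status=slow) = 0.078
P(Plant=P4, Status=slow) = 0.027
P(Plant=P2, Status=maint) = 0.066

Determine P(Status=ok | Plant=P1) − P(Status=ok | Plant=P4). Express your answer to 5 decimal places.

0.13406

P(Plant=P1) = 0.099 + 0.078 + 0.055 + 0.074 = 0.306; P(Status=ok | Plant=P1) = 0.099/0.306 = 0.323529.
P(Plant=P4) = 0.036 + 0.027 + 0.097 + 0.030 = 0.190; P(Status=ok | Plant=P4) = 0.036/0.190 = 0.189474.
Difference = 0.13406.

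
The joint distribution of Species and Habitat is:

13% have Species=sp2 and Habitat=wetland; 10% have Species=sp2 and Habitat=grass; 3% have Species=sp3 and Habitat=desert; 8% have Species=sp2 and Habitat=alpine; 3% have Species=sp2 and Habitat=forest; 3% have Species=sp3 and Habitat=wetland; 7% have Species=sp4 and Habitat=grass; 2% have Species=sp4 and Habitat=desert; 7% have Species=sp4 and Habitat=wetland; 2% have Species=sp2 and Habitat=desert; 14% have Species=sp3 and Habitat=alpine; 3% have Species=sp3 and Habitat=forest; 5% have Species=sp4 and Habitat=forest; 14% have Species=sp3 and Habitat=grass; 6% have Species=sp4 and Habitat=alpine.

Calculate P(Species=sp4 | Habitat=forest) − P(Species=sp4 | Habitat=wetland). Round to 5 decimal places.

0.15020

P(Habitat=forest) = 0.03 + 0.03 + 0.05 = 0.11; P(Species=sp4 | Habitat=forest) = 0.05/0.11 = 0.454545.
P(Habitat=wetland) = 0.13 + 0.03 + 0.07 = 0.23; P(Species=sp4 | Habitat=wetland) = 0.07/0.23 = 0.304348.
Difference = 0.15020.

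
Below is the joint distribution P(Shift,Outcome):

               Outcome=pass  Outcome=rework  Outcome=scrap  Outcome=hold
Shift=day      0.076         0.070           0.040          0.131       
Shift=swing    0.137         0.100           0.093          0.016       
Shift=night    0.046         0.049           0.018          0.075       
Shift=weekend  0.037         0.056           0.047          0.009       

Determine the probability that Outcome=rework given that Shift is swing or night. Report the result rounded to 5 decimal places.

P(Shift=swing) = 0.137 + 0.100 + 0.093 + 0.016 = 0.346.
P(Shift=night) = 0.046 + 0.049 + 0.018 + 0.075 = 0.188.
P(Shift ∈ {swing, night}) = 0.346 + 0.188 = 0.534; P(Outcome=rework, Shift ∈ {swing, night}) = 0.100 + 0.049 = 0.149.
P(Outcome=rework | Shift ∈ {swing, night}) = 0.149/0.534 = 0.27903.

0.27903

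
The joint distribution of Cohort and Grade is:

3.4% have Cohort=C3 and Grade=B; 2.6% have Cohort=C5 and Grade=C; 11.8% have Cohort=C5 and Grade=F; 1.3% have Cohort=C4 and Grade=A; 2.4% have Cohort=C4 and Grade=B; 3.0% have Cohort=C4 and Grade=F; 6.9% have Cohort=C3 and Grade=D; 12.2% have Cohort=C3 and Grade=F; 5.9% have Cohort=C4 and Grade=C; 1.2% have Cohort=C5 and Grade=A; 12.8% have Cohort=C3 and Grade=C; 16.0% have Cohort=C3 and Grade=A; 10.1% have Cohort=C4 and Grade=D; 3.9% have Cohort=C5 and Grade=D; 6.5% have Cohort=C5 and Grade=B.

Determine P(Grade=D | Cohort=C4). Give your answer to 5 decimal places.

0.44493

P(Cohort=C4) = 0.013 + 0.024 + 0.059 + 0.101 + 0.030 = 0.227.
P(Grade=D | Cohort=C4) = 0.101/0.227 = 0.44493.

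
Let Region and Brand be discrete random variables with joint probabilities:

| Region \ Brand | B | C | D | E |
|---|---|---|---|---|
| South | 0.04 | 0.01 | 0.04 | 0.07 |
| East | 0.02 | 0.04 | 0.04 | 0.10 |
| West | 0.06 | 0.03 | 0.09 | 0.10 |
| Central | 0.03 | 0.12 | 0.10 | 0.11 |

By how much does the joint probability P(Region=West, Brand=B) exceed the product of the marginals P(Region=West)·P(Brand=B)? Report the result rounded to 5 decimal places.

P(Region=West) = 0.06 + 0.03 + 0.09 + 0.10 = 0.28.
P(Brand=B) = 0.04 + 0.02 + 0.06 + 0.03 = 0.15.
P(Region=West, Brand=B) − P(Region=West)P(Brand=B) = 0.06 − 0.28×0.15 = 0.01800.

0.01800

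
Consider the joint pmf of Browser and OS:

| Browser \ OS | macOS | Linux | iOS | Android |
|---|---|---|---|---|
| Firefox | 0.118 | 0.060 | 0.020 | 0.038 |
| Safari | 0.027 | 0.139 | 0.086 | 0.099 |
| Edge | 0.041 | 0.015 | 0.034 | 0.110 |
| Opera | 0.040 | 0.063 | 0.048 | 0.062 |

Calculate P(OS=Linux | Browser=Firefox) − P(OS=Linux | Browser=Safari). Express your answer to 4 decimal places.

-0.1418

P(Browser=Firefox) = 0.118 + 0.060 + 0.020 + 0.038 = 0.236; P(OS=Linux | Browser=Firefox) = 0.060/0.236 = 0.25424.
P(Browser=Safari) = 0.027 + 0.139 + 0.086 + 0.099 = 0.351; P(OS=Linux | Browser=Safari) = 0.139/0.351 = 0.39601.
Difference = -0.1418.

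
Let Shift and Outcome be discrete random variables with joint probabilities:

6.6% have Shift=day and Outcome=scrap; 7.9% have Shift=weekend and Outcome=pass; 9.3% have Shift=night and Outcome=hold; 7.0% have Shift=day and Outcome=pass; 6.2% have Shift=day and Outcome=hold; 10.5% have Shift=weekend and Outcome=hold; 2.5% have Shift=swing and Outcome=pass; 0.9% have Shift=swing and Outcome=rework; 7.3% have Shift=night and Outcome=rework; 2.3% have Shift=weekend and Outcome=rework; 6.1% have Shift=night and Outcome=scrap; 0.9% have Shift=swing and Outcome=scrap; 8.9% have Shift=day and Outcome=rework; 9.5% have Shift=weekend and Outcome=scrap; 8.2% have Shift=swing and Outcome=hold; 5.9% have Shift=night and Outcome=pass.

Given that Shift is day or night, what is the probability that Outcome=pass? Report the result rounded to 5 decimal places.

P(Shift=day) = 0.070 + 0.089 + 0.066 + 0.062 = 0.287.
P(Shift=night) = 0.059 + 0.073 + 0.061 + 0.093 = 0.286.
P(Shift ∈ {day, night}) = 0.287 + 0.286 = 0.573; P(Outcome=pass, Shift ∈ {day, night}) = 0.070 + 0.059 = 0.129.
P(Outcome=pass | Shift ∈ {day, night}) = 0.129/0.573 = 0.22513.

0.22513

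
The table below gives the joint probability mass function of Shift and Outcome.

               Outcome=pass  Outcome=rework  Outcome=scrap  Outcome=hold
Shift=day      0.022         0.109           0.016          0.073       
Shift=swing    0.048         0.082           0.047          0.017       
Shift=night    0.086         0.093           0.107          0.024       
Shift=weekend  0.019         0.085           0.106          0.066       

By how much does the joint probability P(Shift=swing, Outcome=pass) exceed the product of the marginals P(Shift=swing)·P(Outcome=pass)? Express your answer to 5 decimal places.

0.01405

P(Shift=swing) = 0.048 + 0.082 + 0.047 + 0.017 = 0.194.
P(Outcome=pass) = 0.022 + 0.048 + 0.086 + 0.019 = 0.175.
P(Shift=swing, Outcome=pass) − P(Shift=swing)P(Outcome=pass) = 0.048 − 0.194×0.175 = 0.01405.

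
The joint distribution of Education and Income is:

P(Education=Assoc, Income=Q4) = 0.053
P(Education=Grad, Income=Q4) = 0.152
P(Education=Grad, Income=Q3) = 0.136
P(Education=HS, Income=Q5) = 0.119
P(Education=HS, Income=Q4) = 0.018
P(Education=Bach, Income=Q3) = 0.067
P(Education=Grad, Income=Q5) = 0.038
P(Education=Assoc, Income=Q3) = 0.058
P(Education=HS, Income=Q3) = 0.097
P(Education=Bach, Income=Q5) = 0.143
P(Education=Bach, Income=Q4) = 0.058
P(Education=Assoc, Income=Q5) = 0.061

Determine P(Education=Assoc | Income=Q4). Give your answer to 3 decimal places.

0.189

P(Income=Q4) = 0.018 + 0.053 + 0.058 + 0.152 = 0.281.
P(Education=Assoc | Income=Q4) = 0.053/0.281 = 0.189.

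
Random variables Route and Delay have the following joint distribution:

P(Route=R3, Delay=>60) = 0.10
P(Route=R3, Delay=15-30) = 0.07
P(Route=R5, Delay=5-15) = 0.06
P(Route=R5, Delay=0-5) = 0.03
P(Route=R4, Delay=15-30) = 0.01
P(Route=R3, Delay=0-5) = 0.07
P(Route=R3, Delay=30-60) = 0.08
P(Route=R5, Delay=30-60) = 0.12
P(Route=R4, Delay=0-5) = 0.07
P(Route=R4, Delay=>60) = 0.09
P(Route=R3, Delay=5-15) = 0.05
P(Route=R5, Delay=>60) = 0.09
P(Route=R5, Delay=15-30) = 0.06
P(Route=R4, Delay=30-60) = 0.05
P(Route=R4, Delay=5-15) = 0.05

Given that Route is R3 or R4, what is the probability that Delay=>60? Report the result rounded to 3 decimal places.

P(Route=R3) = 0.07 + 0.05 + 0.07 + 0.08 + 0.10 = 0.37.
P(Route=R4) = 0.07 + 0.05 + 0.01 + 0.05 + 0.09 = 0.27.
P(Route ∈ {R3, R4}) = 0.37 + 0.27 = 0.64; P(Delay=>60, Route ∈ {R3, R4}) = 0.10 + 0.09 = 0.19.
P(Delay=>60 | Route ∈ {R3, R4}) = 0.19/0.64 = 0.297.

0.297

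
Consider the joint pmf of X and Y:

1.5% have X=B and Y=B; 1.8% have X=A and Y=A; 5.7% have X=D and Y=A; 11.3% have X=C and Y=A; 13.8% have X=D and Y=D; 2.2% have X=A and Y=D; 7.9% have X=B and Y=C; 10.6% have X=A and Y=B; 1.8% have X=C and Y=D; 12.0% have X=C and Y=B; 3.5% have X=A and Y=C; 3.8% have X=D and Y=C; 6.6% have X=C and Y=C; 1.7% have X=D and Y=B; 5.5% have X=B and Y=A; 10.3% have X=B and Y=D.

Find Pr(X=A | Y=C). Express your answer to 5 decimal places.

0.16055

P(Y=C) = 0.035 + 0.079 + 0.066 + 0.038 = 0.218.
P(X=A | Y=C) = 0.035/0.218 = 0.16055.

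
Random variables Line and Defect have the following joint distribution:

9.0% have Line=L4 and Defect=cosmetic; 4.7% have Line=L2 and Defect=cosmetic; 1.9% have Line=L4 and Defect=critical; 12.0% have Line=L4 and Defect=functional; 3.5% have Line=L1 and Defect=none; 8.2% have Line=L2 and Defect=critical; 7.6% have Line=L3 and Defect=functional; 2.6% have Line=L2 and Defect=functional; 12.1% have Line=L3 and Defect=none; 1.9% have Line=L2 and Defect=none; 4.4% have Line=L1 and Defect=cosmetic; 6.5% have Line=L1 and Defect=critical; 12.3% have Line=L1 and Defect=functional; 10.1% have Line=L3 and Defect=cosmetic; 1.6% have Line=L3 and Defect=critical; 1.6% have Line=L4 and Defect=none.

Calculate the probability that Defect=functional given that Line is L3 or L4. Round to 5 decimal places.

P(Line=L3) = 0.121 + 0.101 + 0.076 + 0.016 = 0.314.
P(Line=L4) = 0.016 + 0.090 + 0.120 + 0.019 = 0.245.
P(Line ∈ {L3, L4}) = 0.314 + 0.245 = 0.559; P(Defect=functional, Line ∈ {L3, L4}) = 0.076 + 0.120 = 0.196.
P(Defect=functional | Line ∈ {L3, L4}) = 0.196/0.559 = 0.35063.

0.35063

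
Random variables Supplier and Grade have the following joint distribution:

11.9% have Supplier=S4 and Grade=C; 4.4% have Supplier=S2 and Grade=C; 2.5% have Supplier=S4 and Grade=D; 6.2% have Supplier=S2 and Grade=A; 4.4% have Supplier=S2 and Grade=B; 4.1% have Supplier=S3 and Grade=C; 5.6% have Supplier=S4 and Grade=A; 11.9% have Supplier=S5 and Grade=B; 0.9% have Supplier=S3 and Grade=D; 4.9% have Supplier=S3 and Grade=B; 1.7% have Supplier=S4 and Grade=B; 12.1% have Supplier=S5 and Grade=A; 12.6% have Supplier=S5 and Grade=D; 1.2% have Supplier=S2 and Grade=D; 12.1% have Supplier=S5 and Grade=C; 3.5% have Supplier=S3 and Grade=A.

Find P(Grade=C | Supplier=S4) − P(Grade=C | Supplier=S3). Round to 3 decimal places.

0.242

P(Supplier=S4) = 0.056 + 0.017 + 0.119 + 0.025 = 0.217; P(Grade=C | Supplier=S4) = 0.119/0.217 = 0.5484.
P(Supplier=S3) = 0.035 + 0.049 + 0.041 + 0.009 = 0.134; P(Grade=C | Supplier=S3) = 0.041/0.134 = 0.3060.
Difference = 0.242.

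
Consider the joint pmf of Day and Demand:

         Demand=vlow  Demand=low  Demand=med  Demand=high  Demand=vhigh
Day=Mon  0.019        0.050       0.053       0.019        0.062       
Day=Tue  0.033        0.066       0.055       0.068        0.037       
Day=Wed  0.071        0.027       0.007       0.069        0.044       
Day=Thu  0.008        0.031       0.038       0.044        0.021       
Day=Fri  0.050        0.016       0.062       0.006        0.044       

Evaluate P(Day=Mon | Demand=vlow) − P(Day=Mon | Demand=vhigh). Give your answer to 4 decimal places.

P(Demand=vlow) = 0.019 + 0.033 + 0.071 + 0.008 + 0.050 = 0.181; P(Day=Mon | Demand=vlow) = 0.019/0.181 = 0.10497.
P(Demand=vhigh) = 0.062 + 0.037 + 0.044 + 0.021 + 0.044 = 0.208; P(Day=Mon | Demand=vhigh) = 0.062/0.208 = 0.29808.
Difference = -0.1931.

-0.1931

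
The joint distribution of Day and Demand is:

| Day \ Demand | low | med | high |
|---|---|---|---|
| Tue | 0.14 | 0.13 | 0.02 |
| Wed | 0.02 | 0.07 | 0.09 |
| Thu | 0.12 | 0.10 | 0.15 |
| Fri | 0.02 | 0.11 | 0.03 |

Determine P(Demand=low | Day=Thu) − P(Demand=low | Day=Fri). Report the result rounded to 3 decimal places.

0.199

P(Day=Thu) = 0.12 + 0.10 + 0.15 = 0.37; P(Demand=low | Day=Thu) = 0.12/0.37 = 0.3243.
P(Day=Fri) = 0.02 + 0.11 + 0.03 = 0.16; P(Demand=low | Day=Fri) = 0.02/0.16 = 0.1250.
Difference = 0.199.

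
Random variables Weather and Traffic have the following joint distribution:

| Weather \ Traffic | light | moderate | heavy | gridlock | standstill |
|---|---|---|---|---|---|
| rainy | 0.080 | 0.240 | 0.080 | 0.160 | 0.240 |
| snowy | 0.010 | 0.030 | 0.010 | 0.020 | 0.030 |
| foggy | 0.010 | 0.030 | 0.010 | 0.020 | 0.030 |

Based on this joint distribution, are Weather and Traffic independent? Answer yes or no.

Every cell satisfies P(Weather,Traffic) = P(Weather)·P(Traffic). For instance P(Weather=foggy) = 0.100, P(Traffic=light) = 0.100, and 0.100×0.100 = 0.010 matches the joint entry. So Weather and Traffic are independent.

yes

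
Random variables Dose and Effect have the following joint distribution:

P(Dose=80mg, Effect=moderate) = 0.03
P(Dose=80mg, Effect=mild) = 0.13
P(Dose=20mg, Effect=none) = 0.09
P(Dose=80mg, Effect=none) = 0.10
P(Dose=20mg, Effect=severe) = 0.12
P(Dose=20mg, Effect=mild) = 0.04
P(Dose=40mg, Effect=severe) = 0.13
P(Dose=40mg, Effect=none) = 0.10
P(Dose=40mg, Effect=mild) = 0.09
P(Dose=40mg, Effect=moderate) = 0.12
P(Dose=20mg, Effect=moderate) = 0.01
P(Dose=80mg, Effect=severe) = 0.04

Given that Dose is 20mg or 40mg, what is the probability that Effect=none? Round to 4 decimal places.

0.2714

P(Dose=20mg) = 0.09 + 0.04 + 0.01 + 0.12 = 0.26.
P(Dose=40mg) = 0.10 + 0.09 + 0.12 + 0.13 = 0.44.
P(Dose ∈ {20mg, 40mg}) = 0.26 + 0.44 = 0.70; P(Effect=none, Dose ∈ {20mg, 40mg}) = 0.09 + 0.10 = 0.19.
P(Effect=none | Dose ∈ {20mg, 40mg}) = 0.19/0.70 = 0.2714.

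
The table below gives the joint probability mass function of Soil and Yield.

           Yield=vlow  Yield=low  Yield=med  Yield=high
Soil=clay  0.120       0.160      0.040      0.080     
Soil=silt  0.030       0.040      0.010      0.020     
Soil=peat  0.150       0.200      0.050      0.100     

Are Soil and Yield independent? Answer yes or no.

Every cell satisfies P(Soil,Yield) = P(Soil)·P(Yield). For instance P(Soil=peat) = 0.500, P(Yield=low) = 0.400, and 0.500×0.400 = 0.200 matches the joint entry. So Soil and Yield are independent.

yes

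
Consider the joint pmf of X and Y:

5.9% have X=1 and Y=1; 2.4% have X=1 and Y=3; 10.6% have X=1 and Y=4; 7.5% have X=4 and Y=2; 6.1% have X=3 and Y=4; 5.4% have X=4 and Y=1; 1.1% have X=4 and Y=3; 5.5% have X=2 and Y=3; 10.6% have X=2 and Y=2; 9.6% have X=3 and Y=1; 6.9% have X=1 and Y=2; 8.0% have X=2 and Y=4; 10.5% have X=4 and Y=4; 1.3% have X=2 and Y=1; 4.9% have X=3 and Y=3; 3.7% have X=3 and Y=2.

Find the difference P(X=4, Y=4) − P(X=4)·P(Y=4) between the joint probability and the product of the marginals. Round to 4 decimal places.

P(X=4) = 0.054 + 0.075 + 0.011 + 0.105 = 0.245.
P(Y=4) = 0.106 + 0.080 + 0.061 + 0.105 = 0.352.
P(X=4, Y=4) − P(X=4)P(Y=4) = 0.105 − 0.245×0.352 = 0.0188.

0.0188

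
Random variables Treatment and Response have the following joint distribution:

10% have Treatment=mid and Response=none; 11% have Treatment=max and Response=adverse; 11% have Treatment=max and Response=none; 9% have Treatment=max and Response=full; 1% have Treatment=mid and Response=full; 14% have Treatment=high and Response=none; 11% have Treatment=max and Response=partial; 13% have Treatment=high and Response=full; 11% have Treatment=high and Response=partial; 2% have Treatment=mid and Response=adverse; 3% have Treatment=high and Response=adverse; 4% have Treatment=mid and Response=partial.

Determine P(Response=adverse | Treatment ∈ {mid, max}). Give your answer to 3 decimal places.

0.220

P(Treatment=mid) = 0.10 + 0.04 + 0.01 + 0.02 = 0.17.
P(Treatment=max) = 0.11 + 0.11 + 0.09 + 0.11 = 0.42.
P(Treatment ∈ {mid, max}) = 0.17 + 0.42 = 0.59; P(Response=adverse, Treatment ∈ {mid, max}) = 0.02 + 0.11 = 0.13.
P(Response=adverse | Treatment ∈ {mid, max}) = 0.13/0.59 = 0.220.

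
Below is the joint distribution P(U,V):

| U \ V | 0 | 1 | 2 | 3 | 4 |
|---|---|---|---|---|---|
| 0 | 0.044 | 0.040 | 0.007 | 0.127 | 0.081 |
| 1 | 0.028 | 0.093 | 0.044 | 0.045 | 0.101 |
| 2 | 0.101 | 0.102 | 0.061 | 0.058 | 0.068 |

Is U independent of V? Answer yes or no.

no

P(U=0) = 0.299 and P(V=3) = 0.230, so their product is 0.06877, but P(U=0, V=3) = 0.127. Since these differ, U and V are not independent.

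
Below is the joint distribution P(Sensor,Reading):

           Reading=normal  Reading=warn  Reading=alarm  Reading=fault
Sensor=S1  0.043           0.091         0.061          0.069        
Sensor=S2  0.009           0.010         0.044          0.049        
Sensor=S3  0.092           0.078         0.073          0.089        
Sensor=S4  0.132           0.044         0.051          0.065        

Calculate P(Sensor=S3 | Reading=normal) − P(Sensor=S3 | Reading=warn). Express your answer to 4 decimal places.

-0.0164

P(Reading=normal) = 0.043 + 0.009 + 0.092 + 0.132 = 0.276; P(Sensor=S3 | Reading=normal) = 0.092/0.276 = 0.33333.
P(Reading=warn) = 0.091 + 0.010 + 0.078 + 0.044 = 0.223; P(Sensor=S3 | Reading=warn) = 0.078/0.223 = 0.34978.
Difference = -0.0164.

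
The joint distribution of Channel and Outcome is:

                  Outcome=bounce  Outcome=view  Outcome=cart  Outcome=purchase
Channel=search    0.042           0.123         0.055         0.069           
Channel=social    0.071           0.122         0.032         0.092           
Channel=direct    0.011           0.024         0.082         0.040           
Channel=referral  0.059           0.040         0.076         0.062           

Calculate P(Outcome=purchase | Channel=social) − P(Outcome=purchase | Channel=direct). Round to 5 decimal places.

0.03544

P(Channel=social) = 0.071 + 0.122 + 0.032 + 0.092 = 0.317; P(Outcome=purchase | Channel=social) = 0.092/0.317 = 0.290221.
P(Channel=direct) = 0.011 + 0.024 + 0.082 + 0.040 = 0.157; P(Outcome=purchase | Channel=direct) = 0.040/0.157 = 0.254777.
Difference = 0.03544.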